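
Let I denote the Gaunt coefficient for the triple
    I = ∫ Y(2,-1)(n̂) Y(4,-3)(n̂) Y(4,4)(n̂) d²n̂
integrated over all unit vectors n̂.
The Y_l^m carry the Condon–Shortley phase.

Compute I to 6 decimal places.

Rules hold: Σm=0, L=10 even, 2≤4≤6.
N = 5·9·9 = 405
Δ = 2!·2!·6!/11! = 1/13860
Racah Σ t=0..2: t=0:+1/192 t=1:−1/36 t=2:+1/192 = -5/288
⇒ 3j(2 4 4; 0 0 0)² = 20/693, sgn -1
Racah Σ t=1..1: t=1:−1/1440 = -1/1440
⇒ 3j(2 4 4; -1 -3 4)² = 7/165, sgn -1
4πI² = N·(3j₀)²·(3jₘ)² = 60/121
I = +1·√(0.495868/4π) = 0.19864517

0.198645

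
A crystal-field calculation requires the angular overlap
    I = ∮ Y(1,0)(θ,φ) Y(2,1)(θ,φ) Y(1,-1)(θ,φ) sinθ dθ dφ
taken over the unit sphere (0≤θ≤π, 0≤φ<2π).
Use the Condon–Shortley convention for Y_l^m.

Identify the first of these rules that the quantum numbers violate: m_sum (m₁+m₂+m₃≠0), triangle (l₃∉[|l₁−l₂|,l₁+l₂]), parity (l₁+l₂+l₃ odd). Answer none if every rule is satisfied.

none

m₁+m₂+m₃ = 0 + 1 − 1 = 0  ✓
triangle: |1−2|=1 ≤ l₃=1 ≤ 1+2=3  ✓
parity: l₁+l₂+l₃ = 4 is even  ✓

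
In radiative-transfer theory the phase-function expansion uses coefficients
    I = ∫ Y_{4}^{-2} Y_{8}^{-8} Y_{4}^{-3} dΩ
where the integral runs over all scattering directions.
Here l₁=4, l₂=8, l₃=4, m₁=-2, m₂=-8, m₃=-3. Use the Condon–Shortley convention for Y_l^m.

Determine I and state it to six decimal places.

Σmᵢ = -13 ≠ 0, so the φ-integral vanishes; I = 0

0.000000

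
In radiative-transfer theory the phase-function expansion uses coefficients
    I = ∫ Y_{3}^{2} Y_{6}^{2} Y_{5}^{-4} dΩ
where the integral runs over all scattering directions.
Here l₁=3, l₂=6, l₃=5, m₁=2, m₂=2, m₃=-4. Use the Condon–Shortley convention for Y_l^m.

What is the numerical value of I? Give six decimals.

Checks pass: Σm=0; 14 even; l₃=5∈[3,9].
(2·3+1)(2·6+1)(2·5+1) = 1001
Δ: 4! 2! 8! / 15! → 1/675675
sum: t=1:−1/8640 t=2:+1/2304 t=3:−1/8640 = 7/34560
3j²(3 6 5; 0 0 0) = Δ·Π!·Σ² = 7/429  (sign -1)
sum: t=0:+1/967680 t=1:−1/60480 = -1/64512
3j²(3 6 5; 2 2 -4) = Δ·Π!·Σ² = 15/1001  (sign +1)
combine: 4πI² = 1001·7/429·15/1001 = 35/143
take √, sign -1: I = -0.13956004

-0.139560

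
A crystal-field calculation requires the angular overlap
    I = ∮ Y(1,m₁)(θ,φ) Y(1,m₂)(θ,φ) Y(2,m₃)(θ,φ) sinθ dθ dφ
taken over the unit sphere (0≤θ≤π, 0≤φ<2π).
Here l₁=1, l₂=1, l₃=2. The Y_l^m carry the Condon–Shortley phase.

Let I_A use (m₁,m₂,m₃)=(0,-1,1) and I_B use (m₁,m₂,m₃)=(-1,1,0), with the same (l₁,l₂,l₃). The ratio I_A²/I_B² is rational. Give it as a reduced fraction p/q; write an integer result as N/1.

3/1

l's match ⇒ only the (l;m) 3-j factors differ between A and B.
A: triangle coeff Δ(1,1,2) = 1/30; Σ_t [0,0]: t=0:+1/2 = 1/2; (3j)²=1/10 [(1 1 2; 0 -1 1)], sign=-1
B: triangle coeff Δ(1,1,2) = 1/30; Σ_t [0,0]: t=0:+1/4 = 1/4; (3j)²=1/30 [(1 1 2; -1 1 0)], sign=+1
I_A²/I_B² = (1/10)/(1/30) = 3/1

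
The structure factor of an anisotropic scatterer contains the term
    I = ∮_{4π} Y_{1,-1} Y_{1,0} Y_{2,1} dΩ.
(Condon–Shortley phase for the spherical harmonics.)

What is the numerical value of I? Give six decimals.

Rules hold: Σm=0, L=4 even, 0≤2≤2.
N = 3·3·5 = 45
Δ = 0!·2!·2!/5! = 1/30
Racah Σ t=0..0: t=0:+1/1 = 1/1
⇒ 3j(1 1 2; 0 0 0)² = 2/15, sgn +1
Racah Σ t=0..0: t=0:+1/2 = 1/2
⇒ 3j(1 1 2; -1 0 1)² = 1/10, sgn -1
4πI² = N·(3j₀)²·(3jₘ)² = 3/5
I = -1·√(0.6/4π) = -0.21850969

-0.218510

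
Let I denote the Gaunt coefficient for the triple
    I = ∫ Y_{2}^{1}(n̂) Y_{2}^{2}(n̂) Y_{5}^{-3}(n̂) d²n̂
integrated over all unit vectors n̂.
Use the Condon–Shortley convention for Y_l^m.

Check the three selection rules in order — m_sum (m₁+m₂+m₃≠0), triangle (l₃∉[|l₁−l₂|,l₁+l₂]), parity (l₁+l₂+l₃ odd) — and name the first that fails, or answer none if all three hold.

triangle

azimuthal sum: 1 + 2 − 3 = 0  ✓
0 ≤ 5 ≤ 4 (triangle on l)  ✗
L = 2 + 2 + 5 = 9 (odd)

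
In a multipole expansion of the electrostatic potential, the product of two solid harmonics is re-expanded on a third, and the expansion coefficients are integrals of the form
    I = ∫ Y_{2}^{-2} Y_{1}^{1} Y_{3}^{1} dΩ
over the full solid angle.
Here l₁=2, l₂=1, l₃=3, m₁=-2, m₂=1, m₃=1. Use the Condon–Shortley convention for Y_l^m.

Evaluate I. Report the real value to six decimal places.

Checks pass: Σm=0; 6 even; l₃=3∈[1,3].
(2·2+1)(2·1+1)(2·3+1) = 105
Δ: 0! 4! 2! / 7! → 1/105
sum: t=0:+1/4 = 1/4
3j²(2 1 3; 0 0 0) = Δ·Π!·Σ² = 3/35  (sign -1)
sum: t=0:+1/48 = 1/48
3j²(2 1 3; -2 1 1) = Δ·Π!·Σ² = 1/105  (sign +1)
combine: 4πI² = 105·3/35·1/105 = 3/35
take √, sign -1: I = -0.08258890

-0.082589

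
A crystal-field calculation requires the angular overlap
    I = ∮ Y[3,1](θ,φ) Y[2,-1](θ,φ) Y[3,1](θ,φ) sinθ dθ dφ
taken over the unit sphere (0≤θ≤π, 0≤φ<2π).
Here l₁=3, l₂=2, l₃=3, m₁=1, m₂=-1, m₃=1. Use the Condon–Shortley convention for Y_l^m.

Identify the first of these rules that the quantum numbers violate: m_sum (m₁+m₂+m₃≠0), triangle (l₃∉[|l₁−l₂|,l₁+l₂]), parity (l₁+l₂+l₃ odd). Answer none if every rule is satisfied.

m₁+m₂+m₃ = 1 − 1 + 1 = 1  ✗
triangle: |3−2|=1 ≤ l₃=3 ≤ 3+2=5
parity: l₁+l₂+l₃ = 8 is even

m_sum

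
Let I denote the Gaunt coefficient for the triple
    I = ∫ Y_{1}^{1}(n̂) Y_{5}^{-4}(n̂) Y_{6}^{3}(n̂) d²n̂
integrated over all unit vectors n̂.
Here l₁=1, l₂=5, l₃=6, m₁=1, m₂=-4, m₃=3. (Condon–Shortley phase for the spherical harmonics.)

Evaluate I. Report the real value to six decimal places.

-0.070770

Checks pass: Σm=0; 12 even; l₃=6∈[4,6].
(2·1+1)(2·5+1)(2·6+1) = 429
Δ: 0! 2! 10! / 13! → 1/858
sum: t=0:+1/14400 = 1/14400
3j²(1 5 6; 0 0 0) = Δ·Π!·Σ² = 6/143  (sign +1)
sum: t=0:+1/725760 = 1/725760
3j²(1 5 6; 1 -4 3) = Δ·Π!·Σ² = 1/286  (sign -1)
combine: 4πI² = 429·6/143·1/286 = 9/143
take √, sign -1: I = -0.07076985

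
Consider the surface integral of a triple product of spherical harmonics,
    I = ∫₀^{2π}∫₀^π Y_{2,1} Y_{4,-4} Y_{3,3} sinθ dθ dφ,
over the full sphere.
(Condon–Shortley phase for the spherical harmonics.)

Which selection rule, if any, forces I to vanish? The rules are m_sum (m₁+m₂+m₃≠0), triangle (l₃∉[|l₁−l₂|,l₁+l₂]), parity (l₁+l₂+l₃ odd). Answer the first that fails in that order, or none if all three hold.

Σmᵢ = 0  ✓
l₃∈[|l₁−l₂|,l₁+l₂]=[2,6], have l₃=3  ✓
Σlᵢ = 9 ⇒ odd  ✗

parity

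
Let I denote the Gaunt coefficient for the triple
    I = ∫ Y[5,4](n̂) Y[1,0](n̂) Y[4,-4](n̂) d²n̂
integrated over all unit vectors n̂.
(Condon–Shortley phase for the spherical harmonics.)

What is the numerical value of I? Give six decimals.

0.147319

m-sum 0 ✓  L=10 even ✓  4≤4≤6 ✓
Π(2lᵢ+1) = 11×3×9 = 297
triangle coeff Δ(5,1,4) = 1/495
Σ_t [1,1]: t=1:−1/576 = -1/576
(3j)²=5/99 [(5 1 4; 0 0 0)], sign=-1
Σ_t [1,1]: t=1:−1/40320 = -1/40320
(3j)²=1/55 [(5 1 4; 4 0 -4)], sign=-1
⇒ 4πI² = 3/11
I = (+1)√(3/11/(4π)) = 0.14731920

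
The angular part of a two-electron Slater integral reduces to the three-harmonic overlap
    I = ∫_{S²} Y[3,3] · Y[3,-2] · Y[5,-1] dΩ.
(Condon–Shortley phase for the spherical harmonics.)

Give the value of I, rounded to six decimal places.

0.000000

l₁+l₂+l₃=11 is odd: 3j(l;000)=0 ⇒ I=0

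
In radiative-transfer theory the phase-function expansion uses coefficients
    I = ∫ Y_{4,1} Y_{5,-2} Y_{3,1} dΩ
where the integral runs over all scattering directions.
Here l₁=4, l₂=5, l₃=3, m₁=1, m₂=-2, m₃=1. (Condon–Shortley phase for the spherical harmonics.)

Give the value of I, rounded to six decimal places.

Checks pass: Σm=0; 12 even; l₃=3∈[1,9].
(2·4+1)(2·5+1)(2·3+1) = 693
Δ: 6! 2! 4! / 13! → 1/180180
sum: t=2:+1/576 t=3:−1/144 t=4:+1/576 = -1/288
3j²(4 5 3; 0 0 0) = Δ·Π!·Σ² = 20/1001  (sign +1)
sum: t=1:−1/960 t=2:+1/288 t=3:−1/1728 = 1/540
3j²(4 5 3; 1 -2 1) = Δ·Π!·Σ² = 128/6435  (sign +1)
combine: 4πI² = 693·20/1001·128/6435 = 512/1859
take √, sign +1: I = 0.14804384

0.148044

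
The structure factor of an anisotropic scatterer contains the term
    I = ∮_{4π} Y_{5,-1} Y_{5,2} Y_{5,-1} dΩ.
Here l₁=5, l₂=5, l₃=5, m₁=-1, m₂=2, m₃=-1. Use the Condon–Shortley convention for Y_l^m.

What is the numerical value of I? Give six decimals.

0.000000

Σlᵢ=15 odd — θ-integrand is odd under cosθ→−cosθ; I=0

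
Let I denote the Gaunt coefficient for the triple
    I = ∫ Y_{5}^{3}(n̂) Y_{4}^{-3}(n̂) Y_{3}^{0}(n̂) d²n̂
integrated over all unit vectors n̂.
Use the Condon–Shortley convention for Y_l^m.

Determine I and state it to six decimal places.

0.103862

Checks pass: Σm=0; 12 even; l₃=3∈[1,9].
(2·5+1)(2·4+1)(2·3+1) = 693
Δ: 6! 4! 2! / 13! → 1/180180
sum: t=2:+1/576 t=3:−1/144 t=4:+1/576 = -1/288
3j²(5 4 3; 0 0 0) = Δ·Π!·Σ² = 20/1001  (sign +1)
sum: t=0:+1/2880 t=1:−1/1440 = -1/2880
3j²(5 4 3; 3 -3 0) = Δ·Π!·Σ² = 7/715  (sign +1)
combine: 4πI² = 693·20/1001·7/715 = 252/1859
take √, sign +1: I = 0.10386175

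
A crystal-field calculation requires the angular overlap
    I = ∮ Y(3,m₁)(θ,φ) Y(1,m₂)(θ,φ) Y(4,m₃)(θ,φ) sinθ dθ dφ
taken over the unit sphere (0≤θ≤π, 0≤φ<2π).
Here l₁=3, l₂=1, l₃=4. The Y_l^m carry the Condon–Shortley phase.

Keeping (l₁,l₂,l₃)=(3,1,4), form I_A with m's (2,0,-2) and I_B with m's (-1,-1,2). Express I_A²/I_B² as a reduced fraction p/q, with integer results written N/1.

4/5

Same 3,1,4: normalisation and zero-m 3j drop out of the ratio.
A: Δ: 0! 6! 2! / 9! → 1/252; sum: t=0:+1/120 = 1/120; 3j²(3 1 4; 2 0 -2) = Δ·Π!·Σ² = 1/21  (sign +1)
B: Δ: 0! 6! 2! / 9! → 1/252; sum: t=0:+1/96 = 1/96; 3j²(3 1 4; -1 -1 2) = Δ·Π!·Σ² = 5/84  (sign +1)
I_A²/I_B² = (1/21)/(5/84) = 4/5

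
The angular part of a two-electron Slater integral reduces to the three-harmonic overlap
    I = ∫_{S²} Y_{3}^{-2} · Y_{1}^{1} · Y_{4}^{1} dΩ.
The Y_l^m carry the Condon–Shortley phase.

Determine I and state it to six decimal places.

-0.106622

Checks pass: Σm=0; 8 even; l₃=4∈[2,4].
(2·3+1)(2·1+1)(2·4+1) = 189
Δ: 0! 6! 2! / 9! → 1/252
sum: t=0:+1/36 = 1/36
3j²(3 1 4; 0 0 0) = Δ·Π!·Σ² = 4/63  (sign +1)
sum: t=0:+1/240 = 1/240
3j²(3 1 4; -2 1 1) = Δ·Π!·Σ² = 1/84  (sign -1)
combine: 4πI² = 189·4/63·1/84 = 1/7
take √, sign -1: I = -0.10662181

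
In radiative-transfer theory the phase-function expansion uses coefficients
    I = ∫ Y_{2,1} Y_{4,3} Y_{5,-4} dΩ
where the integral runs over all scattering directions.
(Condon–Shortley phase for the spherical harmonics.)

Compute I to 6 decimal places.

0.000000

l₁+l₂+l₃=11 is odd: 3j(l;000)=0 ⇒ I=0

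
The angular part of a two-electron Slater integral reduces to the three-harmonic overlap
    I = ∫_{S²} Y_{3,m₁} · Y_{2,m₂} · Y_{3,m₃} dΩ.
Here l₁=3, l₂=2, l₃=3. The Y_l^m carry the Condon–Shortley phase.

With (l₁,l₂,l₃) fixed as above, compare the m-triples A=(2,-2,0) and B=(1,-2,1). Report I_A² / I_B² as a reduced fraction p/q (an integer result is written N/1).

5/6

Shared (l₁,l₂,l₃)=(3,2,3): N and (l;000)² cancel in I_A²/I_B².
A: Δ = 2!·4!·2!/9! = 1/3780; Racah Σ t=0..0: t=0:+1/24 = 1/24; ⇒ 3j(3 2 3; 2 -2 0)² = 1/21, sgn -1
B: Δ = 2!·4!·2!/9! = 1/3780; Racah Σ t=0..0: t=0:+1/16 = 1/16; ⇒ 3j(3 2 3; 1 -2 1)² = 2/35, sgn +1
I_A²/I_B² = (1/21)/(2/35) = 5/6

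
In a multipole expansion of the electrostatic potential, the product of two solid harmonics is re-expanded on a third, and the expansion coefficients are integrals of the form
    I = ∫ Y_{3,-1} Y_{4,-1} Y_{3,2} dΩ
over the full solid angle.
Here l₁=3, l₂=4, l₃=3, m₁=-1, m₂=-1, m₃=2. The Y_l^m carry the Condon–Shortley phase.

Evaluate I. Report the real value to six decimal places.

0.145070

Checks pass: Σm=0; 10 even; l₃=3∈[1,7].
(2·3+1)(2·4+1)(2·3+1) = 441
Δ: 4! 2! 4! / 11! → 1/34650
sum: t=1:−1/72 t=2:+1/16 t=3:−1/72 = 5/144
3j²(3 4 3; 0 0 0) = Δ·Π!·Σ² = 2/77  (sign -1)
sum: t=2:+1/48 t=3:−1/144 = 1/72
3j²(3 4 3; -1 -1 2) = Δ·Π!·Σ² = 16/693  (sign -1)
combine: 4πI² = 441·2/77·16/693 = 32/121
take √, sign +1: I = 0.14506992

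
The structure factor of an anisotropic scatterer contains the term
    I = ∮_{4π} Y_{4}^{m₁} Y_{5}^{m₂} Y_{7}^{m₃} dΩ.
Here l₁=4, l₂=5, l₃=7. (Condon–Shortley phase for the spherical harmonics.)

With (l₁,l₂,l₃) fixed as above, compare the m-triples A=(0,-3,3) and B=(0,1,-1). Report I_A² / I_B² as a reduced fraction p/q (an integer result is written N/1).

Same 4,5,7: normalisation and zero-m 3j drop out of the ratio.
A: Δ: 2! 6! 8! / 17! → 1/6126120; sum: t=0:+1/138240 t=1:−1/181440 t=2:+1/3870720 = 23/11612160; 3j²(4 5 7; 0 -3 3) = Δ·Π!·Σ² = 529/204204  (sign +1)
B: Δ: 2! 6! 8! / 17! → 1/6126120; sum: t=0:+1/138240 t=1:−1/25920 t=2:+1/55296 = -11/829440; 3j²(4 5 7; 0 1 -1) = Δ·Π!·Σ² = 11/1326  (sign -1)
I_A²/I_B² = (529/204204)/(11/1326) = 529/1694

529/1694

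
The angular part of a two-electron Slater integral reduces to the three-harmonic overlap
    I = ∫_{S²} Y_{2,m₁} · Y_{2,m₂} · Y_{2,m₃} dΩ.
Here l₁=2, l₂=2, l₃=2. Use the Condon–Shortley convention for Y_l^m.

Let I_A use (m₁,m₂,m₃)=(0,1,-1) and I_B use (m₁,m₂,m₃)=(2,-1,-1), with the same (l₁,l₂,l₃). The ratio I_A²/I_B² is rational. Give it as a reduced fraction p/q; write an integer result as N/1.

1/6

Shared (l₁,l₂,l₃)=(2,2,2): N and (l;000)² cancel in I_A²/I_B².
A: Δ = 2!·2!·2!/7! = 1/630; Racah Σ t=1..2: t=1:−1/2 t=2:+1/4 = -1/4; ⇒ 3j(2 2 2; 0 1 -1)² = 1/70, sgn +1
B: Δ = 2!·2!·2!/7! = 1/630; Racah Σ t=0..0: t=0:+1/4 = 1/4; ⇒ 3j(2 2 2; 2 -1 -1)² = 3/35, sgn -1
I_A²/I_B² = (1/70)/(3/35) = 1/6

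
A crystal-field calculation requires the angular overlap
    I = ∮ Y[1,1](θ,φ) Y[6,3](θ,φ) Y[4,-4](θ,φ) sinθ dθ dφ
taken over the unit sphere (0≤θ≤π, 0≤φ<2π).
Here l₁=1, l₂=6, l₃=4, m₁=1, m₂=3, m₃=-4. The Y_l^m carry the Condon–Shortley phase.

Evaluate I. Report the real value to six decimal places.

0.000000

|1−6|≤4≤1+6 violated ⇒ I = 0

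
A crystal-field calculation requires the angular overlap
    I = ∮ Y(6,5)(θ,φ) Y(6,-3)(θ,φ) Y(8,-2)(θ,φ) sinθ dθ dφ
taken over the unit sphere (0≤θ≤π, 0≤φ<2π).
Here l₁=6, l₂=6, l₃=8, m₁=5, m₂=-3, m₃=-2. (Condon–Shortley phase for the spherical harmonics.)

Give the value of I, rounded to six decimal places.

0.149263

Rules hold: Σm=0, L=20 even, 0≤8≤12.
N = 13·13·17 = 2873
Δ = 4!·8!·8!/21! = 1/1309458150
Racah Σ t=0..4: t=0:+1/49766400 t=1:−1/3110400 t=2:+1/1327104 t=3:−1/3110400 t=4:+1/49766400 = 1/6635520
⇒ 3j(6 6 8; 0 0 0)² = 350/46189, sgn +1
Racah Σ t=0..1: t=0:+1/87091200 t=1:−1/348364800 = 1/116121600
⇒ 3j(6 6 8; 5 -3 -2)² = 54/4199, sgn +1
4πI² = N·(3j₀)²·(3jₘ)² = 18900/67507
I = +1·√(0.279971/4π) = 0.14926279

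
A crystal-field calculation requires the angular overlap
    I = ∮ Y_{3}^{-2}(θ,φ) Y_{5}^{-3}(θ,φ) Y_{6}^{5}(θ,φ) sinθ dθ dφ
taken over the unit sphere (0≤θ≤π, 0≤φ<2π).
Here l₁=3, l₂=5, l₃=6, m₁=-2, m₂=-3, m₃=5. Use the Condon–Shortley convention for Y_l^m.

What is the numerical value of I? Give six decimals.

m-sum 0 ✓  L=14 even ✓  2≤6≤8 ✓
Π(2lᵢ+1) = 7×11×13 = 1001
triangle coeff Δ(3,5,6) = 1/675675
Σ_t [0,2]: t=0:+1/8640 t=1:−1/2304 t=2:+1/8640 = -7/34560
(3j)²=7/429 [(3 5 6; 0 0 0)], sign=-1
Σ_t [1,2]: t=1:−1/120960 t=2:+1/483840 = -1/161280
(3j)²=2/91 [(3 5 6; -2 -3 5)], sign=+1
⇒ 4πI² = 14/39
I = (-1)√(14/39/(4π)) = -0.16901560

-0.169016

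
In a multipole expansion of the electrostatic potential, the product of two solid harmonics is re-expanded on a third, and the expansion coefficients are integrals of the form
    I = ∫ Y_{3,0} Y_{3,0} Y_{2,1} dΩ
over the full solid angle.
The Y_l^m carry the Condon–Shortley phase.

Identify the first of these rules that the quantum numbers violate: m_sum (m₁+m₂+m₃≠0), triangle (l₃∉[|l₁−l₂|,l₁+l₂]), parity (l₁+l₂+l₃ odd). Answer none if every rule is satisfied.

m_sum

m₁+m₂+m₃ = 0 + 0 + 1 = 1  ✗
triangle: |3−3|=0 ≤ l₃=2 ≤ 3+3=6
parity: l₁+l₂+l₃ = 8 is even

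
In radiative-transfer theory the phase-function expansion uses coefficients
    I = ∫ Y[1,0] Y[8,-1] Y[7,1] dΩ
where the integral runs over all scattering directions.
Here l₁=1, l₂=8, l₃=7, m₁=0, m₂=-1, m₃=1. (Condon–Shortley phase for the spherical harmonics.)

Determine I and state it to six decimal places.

-0.242860

Checks pass: Σm=0; 16 even; l₃=7∈[7,9].
(2·1+1)(2·8+1)(2·7+1) = 765
Δ: 2! 0! 14! / 17! → 1/2040
sum: t=1:−1/25401600 = -1/25401600
3j²(1 8 7; 0 0 0) = Δ·Π!·Σ² = 8/255  (sign +1)
sum: t=1:−1/29030400 = -1/29030400
3j²(1 8 7; 0 -1 1) = Δ·Π!·Σ² = 21/680  (sign -1)
combine: 4πI² = 765·8/255·21/680 = 63/85
take √, sign -1: I = -0.24285994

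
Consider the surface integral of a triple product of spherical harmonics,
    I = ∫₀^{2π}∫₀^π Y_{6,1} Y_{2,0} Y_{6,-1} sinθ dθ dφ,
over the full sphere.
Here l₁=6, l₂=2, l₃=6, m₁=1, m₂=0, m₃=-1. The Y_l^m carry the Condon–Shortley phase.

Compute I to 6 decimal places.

Checks pass: Σm=0; 14 even; l₃=6∈[4,8].
(2·6+1)(2·2+1)(2·6+1) = 845
Δ: 2! 10! 2! / 15! → 1/90090
sum: t=0:+1/69120 t=1:−1/14400 t=2:+1/69120 = -7/172800
3j²(6 2 6; 0 0 0) = Δ·Π!·Σ² = 14/715  (sign -1)
sum: t=0:+1/57600 t=1:−1/17280 t=2:+1/120960 = -13/403200
3j²(6 2 6; 1 0 -1) = Δ·Π!·Σ² = 13/770  (sign +1)
combine: 4πI² = 845·14/715·13/770 = 169/605
take √, sign -1: I = -0.14909419

-0.149094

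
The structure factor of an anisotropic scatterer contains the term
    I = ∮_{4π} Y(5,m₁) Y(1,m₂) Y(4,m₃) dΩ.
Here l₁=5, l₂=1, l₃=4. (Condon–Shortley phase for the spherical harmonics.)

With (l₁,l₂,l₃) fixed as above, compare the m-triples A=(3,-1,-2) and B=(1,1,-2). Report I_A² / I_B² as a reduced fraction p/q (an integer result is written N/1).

14/3

Shared (l₁,l₂,l₃)=(5,1,4): N and (l;000)² cancel in I_A²/I_B².
A: Δ = 2!·8!·0!/11! = 1/495; Racah Σ t=0..0: t=0:+1/2880 = 1/2880; ⇒ 3j(5 1 4; 3 -1 -2)² = 28/495, sgn +1
B: Δ = 2!·8!·0!/11! = 1/495; Racah Σ t=2..2: t=2:+1/2880 = 1/2880; ⇒ 3j(5 1 4; 1 1 -2)² = 2/165, sgn +1
I_A²/I_B² = (28/495)/(2/165) = 14/3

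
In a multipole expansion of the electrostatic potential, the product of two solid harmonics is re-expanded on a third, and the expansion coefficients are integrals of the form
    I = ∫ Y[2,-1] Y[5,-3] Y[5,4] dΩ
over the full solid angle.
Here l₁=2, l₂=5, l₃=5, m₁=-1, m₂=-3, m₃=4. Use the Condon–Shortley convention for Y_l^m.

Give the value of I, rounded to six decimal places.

m-sum 0 ✓  L=12 even ✓  3≤5≤7 ✓
Π(2lᵢ+1) = 5×11×11 = 605
triangle coeff Δ(2,5,5) = 1/38610
Σ_t [0,2]: t=0:+1/2880 t=1:−1/576 t=2:+1/2880 = -1/960
(3j)²=10/429 [(2 5 5; 0 0 0)], sign=+1
Σ_t [1,2]: t=1:−1/10080 t=2:+1/80640 = -1/11520
(3j)²=49/1430 [(2 5 5; -1 -3 4)], sign=+1
⇒ 4πI² = 245/507
I = (+1)√(245/507/(4π)) = 0.19609844

0.196098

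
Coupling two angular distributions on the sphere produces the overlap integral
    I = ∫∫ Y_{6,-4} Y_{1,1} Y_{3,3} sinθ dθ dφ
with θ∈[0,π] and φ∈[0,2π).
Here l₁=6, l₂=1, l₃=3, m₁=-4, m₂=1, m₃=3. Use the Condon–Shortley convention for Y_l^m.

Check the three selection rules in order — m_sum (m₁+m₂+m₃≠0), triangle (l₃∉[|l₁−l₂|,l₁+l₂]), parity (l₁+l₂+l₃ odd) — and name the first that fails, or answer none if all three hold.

triangle

m₁+m₂+m₃ = -4 + 1 + 3 = 0  ✓
triangle: |6−1|=5 ≤ l₃=3 ≤ 6+1=7  ✗
parity: l₁+l₂+l₃ = 10 is even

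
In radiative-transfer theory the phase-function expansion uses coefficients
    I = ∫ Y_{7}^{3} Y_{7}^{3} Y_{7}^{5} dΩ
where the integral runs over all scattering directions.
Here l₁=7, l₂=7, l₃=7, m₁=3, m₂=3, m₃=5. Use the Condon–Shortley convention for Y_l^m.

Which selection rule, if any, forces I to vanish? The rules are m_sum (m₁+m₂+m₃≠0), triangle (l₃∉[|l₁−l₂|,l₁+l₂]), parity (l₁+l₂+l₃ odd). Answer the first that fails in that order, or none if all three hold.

m_sum

Σmᵢ = 11  ✗
l₃∈[|l₁−l₂|,l₁+l₂]=[0,14], have l₃=7
Σlᵢ = 21 ⇒ odd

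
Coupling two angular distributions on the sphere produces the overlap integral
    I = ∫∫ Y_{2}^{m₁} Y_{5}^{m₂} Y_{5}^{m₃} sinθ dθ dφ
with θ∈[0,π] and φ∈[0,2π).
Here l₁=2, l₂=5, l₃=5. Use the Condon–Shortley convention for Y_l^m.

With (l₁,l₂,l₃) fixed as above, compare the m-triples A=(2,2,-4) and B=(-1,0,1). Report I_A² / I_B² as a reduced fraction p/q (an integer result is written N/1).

72/5

l's match ⇒ only the (l;m) 3-j factors differ between A and B.
A: triangle coeff Δ(2,5,5) = 1/38610; Σ_t [0,0]: t=0:+1/20160 = 1/20160; (3j)²=12/715 [(2 5 5; 2 2 -4)], sign=-1
B: triangle coeff Δ(2,5,5) = 1/38610; Σ_t [1,2]: t=1:−1/1152 t=2:+1/1440 = -1/5760; (3j)²=1/858 [(2 5 5; -1 0 1)], sign=-1
I_A²/I_B² = (12/715)/(1/858) = 72/5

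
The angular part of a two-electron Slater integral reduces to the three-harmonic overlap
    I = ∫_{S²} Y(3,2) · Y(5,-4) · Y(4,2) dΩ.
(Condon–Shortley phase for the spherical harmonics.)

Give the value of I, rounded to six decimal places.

0.143343

m-sum 0 ✓  L=12 even ✓  2≤4≤8 ✓
Π(2lᵢ+1) = 7×11×9 = 693
triangle coeff Δ(3,5,4) = 1/180180
Σ_t [1,3]: t=1:−1/576 t=2:+1/144 t=3:−1/576 = 1/288
(3j)²=20/1001 [(3 5 4; 0 0 0)], sign=+1
Σ_t [0,1]: t=0:+1/2880 t=1:−1/8640 = 1/4320
(3j)²=8/429 [(3 5 4; 2 -4 2)], sign=+1
⇒ 4πI² = 480/1859
I = (+1)√(480/1859/(4π)) = 0.14334284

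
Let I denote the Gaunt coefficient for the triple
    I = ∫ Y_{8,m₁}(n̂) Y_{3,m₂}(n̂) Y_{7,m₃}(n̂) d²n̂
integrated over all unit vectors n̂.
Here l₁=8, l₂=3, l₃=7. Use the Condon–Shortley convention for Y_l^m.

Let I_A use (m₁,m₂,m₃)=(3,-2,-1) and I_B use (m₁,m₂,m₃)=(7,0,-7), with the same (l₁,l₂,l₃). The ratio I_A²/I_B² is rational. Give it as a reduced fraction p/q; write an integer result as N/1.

330/8281

Shared (l₁,l₂,l₃)=(8,3,7): N and (l;000)² cancel in I_A²/I_B².
A: Δ = 4!·12!·2!/19! = 1/5290740; Racah Σ t=0..1: t=0:+1/14515200 t=1:−1/11612160 = -1/58060800; ⇒ 3j(8 3 7; 3 -2 -1)² = 55/58786, sgn -1
B: Δ = 4!·12!·2!/19! = 1/5290740; Racah Σ t=1..1: t=1:−1/5748019200 = -1/5748019200; ⇒ 3j(8 3 7; 7 0 -7)² = 91/3876, sgn -1
I_A²/I_B² = (55/58786)/(91/3876) = 330/8281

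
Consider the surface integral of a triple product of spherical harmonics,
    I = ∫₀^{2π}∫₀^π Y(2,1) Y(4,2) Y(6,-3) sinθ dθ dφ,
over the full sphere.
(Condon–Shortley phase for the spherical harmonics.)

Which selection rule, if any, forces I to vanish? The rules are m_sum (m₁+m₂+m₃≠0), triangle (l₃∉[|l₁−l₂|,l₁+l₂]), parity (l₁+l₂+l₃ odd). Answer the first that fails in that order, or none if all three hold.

Σmᵢ = 0  ✓
l₃∈[|l₁−l₂|,l₁+l₂]=[2,6], have l₃=6  ✓
Σlᵢ = 12 ⇒ even  ✓

none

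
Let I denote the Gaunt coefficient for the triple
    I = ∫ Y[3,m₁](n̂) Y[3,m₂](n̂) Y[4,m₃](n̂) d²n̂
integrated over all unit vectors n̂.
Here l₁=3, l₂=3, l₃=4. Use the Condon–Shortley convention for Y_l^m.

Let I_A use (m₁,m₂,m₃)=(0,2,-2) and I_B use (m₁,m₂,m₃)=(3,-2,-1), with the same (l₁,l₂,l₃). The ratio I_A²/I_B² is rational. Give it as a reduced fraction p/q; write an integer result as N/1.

1/10

Same 3,3,4: normalisation and zero-m 3j drop out of the ratio.
A: Δ: 2! 4! 4! / 11! → 1/34650; sum: t=1:−1/96 t=2:+1/72 = 1/288; 3j²(3 3 4; 0 2 -2) = Δ·Π!·Σ² = 1/462  (sign +1)
B: Δ: 2! 4! 4! / 11! → 1/34650; sum: t=0:+1/288 = 1/288; 3j²(3 3 4; 3 -2 -1) = Δ·Π!·Σ² = 5/231  (sign -1)
I_A²/I_B² = (1/462)/(5/231) = 1/10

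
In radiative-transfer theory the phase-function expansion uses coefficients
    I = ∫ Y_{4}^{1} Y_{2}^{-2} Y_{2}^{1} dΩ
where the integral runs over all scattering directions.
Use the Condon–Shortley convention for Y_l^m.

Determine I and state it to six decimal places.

-0.090112

m-sum 0 ✓  L=8 even ✓  2≤2≤6 ✓
Π(2lᵢ+1) = 9×5×5 = 225
triangle coeff Δ(4,2,2) = 1/630
Σ_t [2,2]: t=2:+1/16 = 1/16
(3j)²=2/35 [(4 2 2; 0 0 0)], sign=+1
Σ_t [0,0]: t=0:+1/144 = 1/144
(3j)²=1/126 [(4 2 2; 1 -2 1)], sign=-1
⇒ 4πI² = 5/49
I = (-1)√(5/49/(4π)) = -0.09011188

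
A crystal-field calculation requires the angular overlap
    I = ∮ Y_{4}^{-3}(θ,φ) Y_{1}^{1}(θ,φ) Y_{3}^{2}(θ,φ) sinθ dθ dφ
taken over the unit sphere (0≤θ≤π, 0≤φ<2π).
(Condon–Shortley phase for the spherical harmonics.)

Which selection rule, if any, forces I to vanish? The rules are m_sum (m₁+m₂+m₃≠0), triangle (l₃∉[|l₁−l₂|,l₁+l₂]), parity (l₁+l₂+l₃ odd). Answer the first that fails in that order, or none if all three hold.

m₁+m₂+m₃ = -3 + 1 + 2 = 0  ✓
triangle: |4−1|=3 ≤ l₃=3 ≤ 4+1=5  ✓
parity: l₁+l₂+l₃ = 8 is even  ✓

none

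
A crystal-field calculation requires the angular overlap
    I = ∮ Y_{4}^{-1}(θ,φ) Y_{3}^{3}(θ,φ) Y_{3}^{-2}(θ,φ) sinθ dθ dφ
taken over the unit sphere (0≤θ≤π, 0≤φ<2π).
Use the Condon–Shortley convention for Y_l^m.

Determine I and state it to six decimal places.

0.140463

Checks pass: Σm=0; 10 even; l₃=3∈[1,7].
(2·4+1)(2·3+1)(2·3+1) = 441
Δ: 4! 4! 2! / 11! → 1/34650
sum: t=1:−1/72 t=2:+1/16 t=3:−1/72 = 5/144
3j²(4 3 3; 0 0 0) = Δ·Π!·Σ² = 2/77  (sign -1)
sum: t=4:+1/288 = 1/288
3j²(4 3 3; -1 3 -2) = Δ·Π!·Σ² = 5/231  (sign -1)
combine: 4πI² = 441·2/77·5/231 = 30/121
take √, sign +1: I = 0.14046335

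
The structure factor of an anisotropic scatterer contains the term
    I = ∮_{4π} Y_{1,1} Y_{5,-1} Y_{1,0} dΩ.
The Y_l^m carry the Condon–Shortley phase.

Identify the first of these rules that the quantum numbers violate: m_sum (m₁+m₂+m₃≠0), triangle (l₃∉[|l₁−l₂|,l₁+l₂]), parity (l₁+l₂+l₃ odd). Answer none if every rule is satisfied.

Σmᵢ = 0  ✓
l₃∈[|l₁−l₂|,l₁+l₂]=[4,6], have l₃=1  ✗
Σlᵢ = 7 ⇒ odd

triangle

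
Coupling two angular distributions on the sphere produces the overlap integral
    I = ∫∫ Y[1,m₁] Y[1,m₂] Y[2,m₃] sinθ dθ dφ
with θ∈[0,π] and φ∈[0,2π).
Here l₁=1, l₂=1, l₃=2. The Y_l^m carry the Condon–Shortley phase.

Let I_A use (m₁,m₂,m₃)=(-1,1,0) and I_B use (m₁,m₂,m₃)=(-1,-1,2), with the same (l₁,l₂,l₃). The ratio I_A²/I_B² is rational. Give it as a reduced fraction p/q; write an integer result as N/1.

1/6

Same 1,1,2: normalisation and zero-m 3j drop out of the ratio.
A: Δ: 0! 2! 2! / 5! → 1/30; sum: t=0:+1/4 = 1/4; 3j²(1 1 2; -1 1 0) = Δ·Π!·Σ² = 1/30  (sign +1)
B: Δ: 0! 2! 2! / 5! → 1/30; sum: t=0:+1/4 = 1/4; 3j²(1 1 2; -1 -1 2) = Δ·Π!·Σ² = 1/5  (sign +1)
I_A²/I_B² = (1/30)/(1/5) = 1/6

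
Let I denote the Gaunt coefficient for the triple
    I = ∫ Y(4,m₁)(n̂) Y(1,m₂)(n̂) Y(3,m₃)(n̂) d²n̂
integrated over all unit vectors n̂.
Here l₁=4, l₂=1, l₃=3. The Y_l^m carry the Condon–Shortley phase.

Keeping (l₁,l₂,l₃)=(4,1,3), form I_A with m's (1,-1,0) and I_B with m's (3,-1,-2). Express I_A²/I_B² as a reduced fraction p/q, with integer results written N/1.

Same 4,1,3: normalisation and zero-m 3j drop out of the ratio.
A: Δ: 2! 6! 0! / 9! → 1/252; sum: t=0:+1/72 = 1/72; 3j²(4 1 3; 1 -1 0) = Δ·Π!·Σ² = 5/126  (sign -1)
B: Δ: 2! 6! 0! / 9! → 1/252; sum: t=0:+1/240 = 1/240; 3j²(4 1 3; 3 -1 -2) = Δ·Π!·Σ² = 1/12  (sign -1)
I_A²/I_B² = (5/126)/(1/12) = 10/21

10/21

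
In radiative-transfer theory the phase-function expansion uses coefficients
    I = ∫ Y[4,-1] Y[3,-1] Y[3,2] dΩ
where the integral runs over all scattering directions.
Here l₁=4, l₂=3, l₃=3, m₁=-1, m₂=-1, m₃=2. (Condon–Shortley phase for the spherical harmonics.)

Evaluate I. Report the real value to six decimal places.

0.145070

Rules hold: Σm=0, L=10 even, 1≤3≤7.
N = 9·7·7 = 441
Δ = 4!·4!·2!/11! = 1/34650
Racah Σ t=1..3: t=1:−1/72 t=2:+1/16 t=3:−1/72 = 5/144
⇒ 3j(4 3 3; 0 0 0)² = 2/77, sgn -1
Racah Σ t=1..2: t=1:−1/144 t=2:+1/48 = 1/72
⇒ 3j(4 3 3; -1 -1 2)² = 16/693, sgn -1
4πI² = N·(3j₀)²·(3jₘ)² = 32/121
I = +1·√(0.264463/4π) = 0.14506992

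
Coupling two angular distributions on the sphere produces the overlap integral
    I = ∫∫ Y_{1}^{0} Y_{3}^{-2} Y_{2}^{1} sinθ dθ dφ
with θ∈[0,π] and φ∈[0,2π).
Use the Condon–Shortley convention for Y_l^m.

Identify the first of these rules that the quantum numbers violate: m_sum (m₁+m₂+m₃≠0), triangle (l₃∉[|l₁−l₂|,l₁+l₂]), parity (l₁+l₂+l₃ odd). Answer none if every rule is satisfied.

m₁+m₂+m₃ = 0 − 2 + 1 = -1  ✗
triangle: |1−3|=2 ≤ l₃=2 ≤ 1+3=4
parity: l₁+l₂+l₃ = 6 is even

m_sum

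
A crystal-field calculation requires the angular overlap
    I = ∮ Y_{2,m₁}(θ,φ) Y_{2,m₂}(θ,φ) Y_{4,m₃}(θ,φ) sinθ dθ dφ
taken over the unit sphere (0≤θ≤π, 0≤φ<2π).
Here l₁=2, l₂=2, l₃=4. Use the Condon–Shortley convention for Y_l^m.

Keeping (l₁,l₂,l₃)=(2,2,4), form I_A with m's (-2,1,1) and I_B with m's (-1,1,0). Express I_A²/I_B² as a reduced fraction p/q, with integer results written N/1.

Same 2,2,4: normalisation and zero-m 3j drop out of the ratio.
A: Δ: 0! 4! 4! / 9! → 1/630; sum: t=0:+1/144 = 1/144; 3j²(2 2 4; -2 1 1) = Δ·Π!·Σ² = 1/126  (sign -1)
B: Δ: 0! 4! 4! / 9! → 1/630; sum: t=0:+1/36 = 1/36; 3j²(2 2 4; -1 1 0) = Δ·Π!·Σ² = 8/315  (sign +1)
I_A²/I_B² = (1/126)/(8/315) = 5/16

5/16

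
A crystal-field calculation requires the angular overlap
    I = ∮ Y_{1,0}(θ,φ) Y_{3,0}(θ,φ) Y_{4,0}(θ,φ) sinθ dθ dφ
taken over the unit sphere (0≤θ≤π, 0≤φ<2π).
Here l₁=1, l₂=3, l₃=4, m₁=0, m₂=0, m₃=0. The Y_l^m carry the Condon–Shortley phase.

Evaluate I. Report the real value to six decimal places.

m-sum 0 ✓  L=8 even ✓  2≤4≤4 ✓
Π(2lᵢ+1) = 3×7×9 = 189
triangle coeff Δ(1,3,4) = 1/252
Σ_t [0,0]: t=0:+1/36 = 1/36
(3j)²=4/63 [(1 3 4; 0 0 0)], sign=+1
(m-triple is (0,0,0) — same symbol as above.)
⇒ 4πI² = 16/21
I = (+1)√(16/21/(4π)) = 0.24623252

0.246233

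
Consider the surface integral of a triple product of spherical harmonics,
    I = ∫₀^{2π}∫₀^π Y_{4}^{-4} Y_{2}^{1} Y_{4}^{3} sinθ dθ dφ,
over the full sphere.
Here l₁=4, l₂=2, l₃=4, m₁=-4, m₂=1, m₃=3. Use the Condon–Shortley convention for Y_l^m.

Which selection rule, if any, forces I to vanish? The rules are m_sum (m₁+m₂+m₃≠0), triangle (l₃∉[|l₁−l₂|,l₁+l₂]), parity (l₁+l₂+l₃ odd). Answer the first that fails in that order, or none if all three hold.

none

m₁+m₂+m₃ = -4 + 1 + 3 = 0  ✓
triangle: |4−2|=2 ≤ l₃=4 ≤ 4+2=6  ✓
parity: l₁+l₂+l₃ = 10 is even  ✓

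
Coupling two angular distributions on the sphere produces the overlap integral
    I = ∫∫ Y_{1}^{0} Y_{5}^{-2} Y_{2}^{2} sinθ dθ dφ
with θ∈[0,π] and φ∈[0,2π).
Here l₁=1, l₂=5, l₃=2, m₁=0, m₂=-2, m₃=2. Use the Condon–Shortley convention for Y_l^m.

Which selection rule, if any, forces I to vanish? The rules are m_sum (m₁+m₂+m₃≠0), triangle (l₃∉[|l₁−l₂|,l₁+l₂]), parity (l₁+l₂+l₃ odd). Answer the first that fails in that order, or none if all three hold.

m₁+m₂+m₃ = 0 − 2 + 2 = 0  ✓
triangle: |1−5|=4 ≤ l₃=2 ≤ 1+5=6  ✗
parity: l₁+l₂+l₃ = 8 is even

triangle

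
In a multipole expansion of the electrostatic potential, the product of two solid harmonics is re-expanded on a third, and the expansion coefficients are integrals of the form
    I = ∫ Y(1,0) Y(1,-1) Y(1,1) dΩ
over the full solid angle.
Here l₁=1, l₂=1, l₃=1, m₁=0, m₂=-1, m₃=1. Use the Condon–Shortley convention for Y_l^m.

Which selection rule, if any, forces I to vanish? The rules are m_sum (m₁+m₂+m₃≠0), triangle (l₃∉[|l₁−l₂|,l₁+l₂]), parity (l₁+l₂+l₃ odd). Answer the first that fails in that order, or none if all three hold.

parity

m₁+m₂+m₃ = 0 − 1 + 1 = 0  ✓
triangle: |1−1|=0 ≤ l₃=1 ≤ 1+1=2  ✓
parity: l₁+l₂+l₃ = 3 is odd  ✗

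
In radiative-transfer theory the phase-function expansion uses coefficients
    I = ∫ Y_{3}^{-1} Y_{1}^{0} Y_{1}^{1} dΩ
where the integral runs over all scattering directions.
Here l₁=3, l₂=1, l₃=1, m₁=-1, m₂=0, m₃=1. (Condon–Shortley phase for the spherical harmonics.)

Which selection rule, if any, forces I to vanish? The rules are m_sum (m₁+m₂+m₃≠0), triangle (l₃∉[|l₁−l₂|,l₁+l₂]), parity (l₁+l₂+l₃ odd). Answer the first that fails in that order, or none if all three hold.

triangle

azimuthal sum: -1 + 0 + 1 = 0  ✓
2 ≤ 1 ≤ 4 (triangle on l)  ✗
L = 3 + 1 + 1 = 5 (odd)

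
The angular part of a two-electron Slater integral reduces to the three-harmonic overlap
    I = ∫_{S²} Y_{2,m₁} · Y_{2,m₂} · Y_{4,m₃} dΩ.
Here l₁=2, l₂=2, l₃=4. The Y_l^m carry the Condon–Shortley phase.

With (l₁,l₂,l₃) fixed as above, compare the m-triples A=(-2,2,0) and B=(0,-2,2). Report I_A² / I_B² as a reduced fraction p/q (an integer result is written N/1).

1/15

Same 2,2,4: normalisation and zero-m 3j drop out of the ratio.
A: Δ: 0! 4! 4! / 9! → 1/630; sum: t=0:+1/576 = 1/576; 3j²(2 2 4; -2 2 0) = Δ·Π!·Σ² = 1/630  (sign +1)
B: Δ: 0! 4! 4! / 9! → 1/630; sum: t=0:+1/96 = 1/96; 3j²(2 2 4; 0 -2 2) = Δ·Π!·Σ² = 1/42  (sign +1)
I_A²/I_B² = (1/630)/(1/42) = 1/15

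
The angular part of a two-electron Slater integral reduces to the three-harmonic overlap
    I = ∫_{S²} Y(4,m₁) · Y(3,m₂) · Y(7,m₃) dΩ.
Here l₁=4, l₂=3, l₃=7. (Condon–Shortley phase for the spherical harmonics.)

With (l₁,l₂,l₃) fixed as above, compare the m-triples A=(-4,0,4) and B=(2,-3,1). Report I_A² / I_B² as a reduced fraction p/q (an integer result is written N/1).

Same 4,3,7: normalisation and zero-m 3j drop out of the ratio.
A: Δ: 0! 8! 6! / 15! → 1/45045; sum: t=0:+1/1451520 = 1/1451520; 3j²(4 3 7; -4 0 4) = Δ·Π!·Σ² = 1/273  (sign -1)
B: Δ: 0! 8! 6! / 15! → 1/45045; sum: t=0:+1/1036800 = 1/1036800; 3j²(4 3 7; 2 -3 1) = Δ·Π!·Σ² = 4/6435  (sign +1)
I_A²/I_B² = (1/273)/(4/6435) = 165/28

165/28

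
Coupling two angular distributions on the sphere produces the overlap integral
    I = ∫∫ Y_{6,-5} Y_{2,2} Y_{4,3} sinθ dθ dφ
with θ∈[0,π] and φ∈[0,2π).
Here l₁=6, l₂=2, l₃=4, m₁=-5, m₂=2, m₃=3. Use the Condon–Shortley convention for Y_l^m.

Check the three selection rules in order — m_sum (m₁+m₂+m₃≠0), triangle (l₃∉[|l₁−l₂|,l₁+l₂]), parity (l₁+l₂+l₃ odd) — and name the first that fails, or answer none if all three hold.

azimuthal sum: -5 + 2 + 3 = 0  ✓
4 ≤ 4 ≤ 8 (triangle on l)  ✓
L = 6 + 2 + 4 = 12 (even)  ✓

none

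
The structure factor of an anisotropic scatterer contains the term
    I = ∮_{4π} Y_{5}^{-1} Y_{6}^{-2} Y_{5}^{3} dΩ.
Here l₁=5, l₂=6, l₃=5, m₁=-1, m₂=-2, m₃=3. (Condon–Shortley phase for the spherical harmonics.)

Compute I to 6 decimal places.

m-sum 0 ✓  L=16 even ✓  1≤5≤11 ✓
Π(2lᵢ+1) = 11×13×11 = 1573
triangle coeff Δ(5,6,5) = 1/28588560
Σ_t [1,5]: t=1:−1/345600 t=2:+1/13824 t=3:−1/5184 t=4:+1/13824 t=5:−1/345600 = -7/129600
(3j)²=80/7293 [(5 6 5; 0 0 0)], sign=+1
Σ_t [2,4]: t=2:+1/55296 t=3:−1/25920 t=4:+1/138240 = -11/829440
(3j)²=11/1326 [(5 6 5; -1 -2 3)], sign=-1
⇒ 4πI² = 4840/33813
I = (-1)√(4840/33813/(4π)) = -0.10672739

-0.106727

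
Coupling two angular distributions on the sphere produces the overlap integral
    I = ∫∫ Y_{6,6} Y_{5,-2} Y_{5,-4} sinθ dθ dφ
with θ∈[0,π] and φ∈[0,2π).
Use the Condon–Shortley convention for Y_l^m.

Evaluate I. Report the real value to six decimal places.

-0.161540

m-sum 0 ✓  L=16 even ✓  1≤5≤11 ✓
Π(2lᵢ+1) = 13×11×11 = 1573
triangle coeff Δ(6,5,5) = 1/28588560
Σ_t [1,5]: t=1:−1/345600 t=2:+1/13824 t=3:−1/5184 t=4:+1/13824 t=5:−1/345600 = -7/129600
(3j)²=80/7293 [(6 5 5; 0 0 0)], sign=+1
Σ_t [0,0]: t=0:+1/3110400 = 1/3110400
(3j)²=21/1105 [(6 5 5; 6 -2 -4)], sign=-1
⇒ 4πI² = 1232/3757
I = (-1)√(1232/3757/(4π)) = -0.16153991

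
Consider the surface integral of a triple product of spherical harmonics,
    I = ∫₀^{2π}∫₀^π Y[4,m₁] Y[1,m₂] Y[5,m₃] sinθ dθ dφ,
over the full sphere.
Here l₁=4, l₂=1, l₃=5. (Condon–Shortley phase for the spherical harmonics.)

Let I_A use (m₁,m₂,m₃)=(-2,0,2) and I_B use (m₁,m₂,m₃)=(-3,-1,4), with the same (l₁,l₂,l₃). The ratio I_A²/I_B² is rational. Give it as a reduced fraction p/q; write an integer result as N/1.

7/12

Shared (l₁,l₂,l₃)=(4,1,5): N and (l;000)² cancel in I_A²/I_B².
A: Δ = 0!·8!·2!/11! = 1/495; Racah Σ t=0..0: t=0:+1/1440 = 1/1440; ⇒ 3j(4 1 5; -2 0 2)² = 7/165, sgn -1
B: Δ = 0!·8!·2!/11! = 1/495; Racah Σ t=0..0: t=0:+1/10080 = 1/10080; ⇒ 3j(4 1 5; -3 -1 4)² = 4/55, sgn -1
I_A²/I_B² = (7/165)/(4/55) = 7/12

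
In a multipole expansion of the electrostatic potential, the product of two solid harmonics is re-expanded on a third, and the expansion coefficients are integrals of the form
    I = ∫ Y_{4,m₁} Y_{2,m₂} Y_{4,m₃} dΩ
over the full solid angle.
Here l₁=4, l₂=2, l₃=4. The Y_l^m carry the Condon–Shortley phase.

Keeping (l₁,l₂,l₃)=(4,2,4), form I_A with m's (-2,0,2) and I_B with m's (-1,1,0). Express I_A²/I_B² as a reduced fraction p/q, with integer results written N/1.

32/15

Same 4,2,4: normalisation and zero-m 3j drop out of the ratio.
A: Δ: 2! 6! 2! / 11! → 1/13860; sum: t=0:+1/2880 t=1:−1/120 t=2:+1/192 = -1/360; 3j²(4 2 4; -2 0 2) = Δ·Π!·Σ² = 16/3465  (sign -1)
B: Δ: 2! 6! 2! / 11! → 1/13860; sum: t=1:−1/96 t=2:+1/72 = 1/288; 3j²(4 2 4; -1 1 0) = Δ·Π!·Σ² = 1/462  (sign +1)
I_A²/I_B² = (16/3465)/(1/462) = 32/15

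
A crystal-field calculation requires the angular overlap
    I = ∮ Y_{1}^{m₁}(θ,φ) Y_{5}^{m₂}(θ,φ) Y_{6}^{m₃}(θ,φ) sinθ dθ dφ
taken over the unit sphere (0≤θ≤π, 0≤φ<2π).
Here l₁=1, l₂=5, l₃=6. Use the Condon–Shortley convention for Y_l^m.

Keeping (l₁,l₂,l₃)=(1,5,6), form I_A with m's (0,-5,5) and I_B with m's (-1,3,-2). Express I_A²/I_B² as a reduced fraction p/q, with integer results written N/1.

11/6

l's match ⇒ only the (l;m) 3-j factors differ between A and B.
A: triangle coeff Δ(1,5,6) = 1/858; Σ_t [0,0]: t=0:+1/3628800 = 1/3628800; (3j)²=1/78 [(1 5 6; 0 -5 5)], sign=-1
B: triangle coeff Δ(1,5,6) = 1/858; Σ_t [0,0]: t=0:+1/161280 = 1/161280; (3j)²=1/143 [(1 5 6; -1 3 -2)], sign=+1
I_A²/I_B² = (1/78)/(1/143) = 11/6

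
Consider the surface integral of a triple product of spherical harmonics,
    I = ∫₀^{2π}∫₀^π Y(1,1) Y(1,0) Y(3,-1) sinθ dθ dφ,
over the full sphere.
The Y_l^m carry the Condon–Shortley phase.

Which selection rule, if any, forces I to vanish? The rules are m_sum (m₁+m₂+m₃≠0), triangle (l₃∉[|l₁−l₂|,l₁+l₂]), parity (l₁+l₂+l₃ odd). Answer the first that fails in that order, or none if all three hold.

Σmᵢ = 0  ✓
l₃∈[|l₁−l₂|,l₁+l₂]=[0,2], have l₃=3  ✗
Σlᵢ = 5 ⇒ odd

triangle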